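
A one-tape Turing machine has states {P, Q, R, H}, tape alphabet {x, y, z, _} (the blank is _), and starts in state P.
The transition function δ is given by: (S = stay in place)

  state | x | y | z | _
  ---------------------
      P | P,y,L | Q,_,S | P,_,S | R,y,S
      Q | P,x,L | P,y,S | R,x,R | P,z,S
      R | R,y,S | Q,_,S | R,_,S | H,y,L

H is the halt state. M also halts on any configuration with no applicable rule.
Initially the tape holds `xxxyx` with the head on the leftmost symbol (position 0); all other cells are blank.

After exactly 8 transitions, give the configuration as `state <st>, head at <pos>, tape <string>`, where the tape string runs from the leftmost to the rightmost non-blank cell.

state P, head at -1, tape zyxxyx

P | _[x]xxyx   read x → write y, move L, go to P
P | [_]yxxyx   read _ → write y, move S, go to R
R | [y]yxxyx   read y → write _, move S, go to Q
Q | [_]yxxyx   read _ → write z, move S, go to P
P | [z]yxxyx   read z → write _, move S, go to P
P | [_]yxxyx   read _ → write y, move S, go to R
R | [y]yxxyx   read y → write _, move S, go to Q
Q | [_]yxxyx   read _ → write z, move S, go to P
P | [z]yxxyx
After 8 steps: state P, head at -1, tape zyxxyx.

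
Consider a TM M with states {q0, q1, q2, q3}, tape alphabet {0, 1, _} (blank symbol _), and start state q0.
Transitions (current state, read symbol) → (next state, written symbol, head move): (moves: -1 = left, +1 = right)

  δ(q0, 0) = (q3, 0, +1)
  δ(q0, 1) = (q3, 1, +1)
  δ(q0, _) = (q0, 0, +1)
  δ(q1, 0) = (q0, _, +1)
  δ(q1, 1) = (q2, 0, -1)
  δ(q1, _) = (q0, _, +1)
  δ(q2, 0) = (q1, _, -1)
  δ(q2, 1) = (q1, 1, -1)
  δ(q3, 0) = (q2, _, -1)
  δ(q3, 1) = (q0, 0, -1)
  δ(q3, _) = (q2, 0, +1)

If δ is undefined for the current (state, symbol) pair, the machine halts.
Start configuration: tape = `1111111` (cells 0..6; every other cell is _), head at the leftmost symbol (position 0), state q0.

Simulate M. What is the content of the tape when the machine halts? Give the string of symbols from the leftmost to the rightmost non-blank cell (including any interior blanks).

1_1_1_10

state=q0 head=0 tape=_[1]111111__   (q0,1)→(q3,1,+1)
state=q3 head=1 tape=_1[1]11111__   (q3,1)→(q0,0,-1)
state=q0 head=0 tape=_[1]011111__   (q0,1)→(q3,1,+1)
state=q3 head=1 tape=_1[0]11111__   (q3,0)→(q2,_,-1)
state=q2 head=0 tape=_[1]_11111__   (q2,1)→(q1,1,-1)
state=q1 head=-1 tape=[_]1_11111__   (q1,_)→(q0,_,+1)
state=q0 head=0 tape=_[1]_11111__   (q0,1)→(q3,1,+1)
state=q3 head=1 tape=_1[_]11111__   (q3,_)→(q2,0,+1)
state=q2 head=2 tape=_10[1]1111__   (q2,1)→(q1,1,-1)
state=q1 head=1 tape=_1[0]11111__   (q1,0)→(q0,_,+1)
state=q0 head=2 tape=_1_[1]1111__   (q0,1)→(q3,1,+1)
state=q3 head=3 tape=_1_1[1]111__   (q3,1)→(q0,0,-1)
state=q0 head=2 tape=_1_[1]0111__   (q0,1)→(q3,1,+1)
state=q3 head=3 tape=_1_1[0]111__   (q3,0)→(q2,_,-1)
state=q2 head=2 tape=_1_[1]_111__   (q2,1)→(q1,1,-1)
state=q1 head=1 tape=_1[_]1_111__   (q1,_)→(q0,_,+1)
state=q0 head=2 tape=_1_[1]_111__   (q0,1)→(q3,1,+1)
state=q3 head=3 tape=_1_1[_]111__   (q3,_)→(q2,0,+1)
state=q2 head=4 tape=_1_10[1]11__   (q2,1)→(q1,1,-1)
state=q1 head=3 tape=_1_1[0]111__   (q1,0)→(q0,_,+1)
state=q0 head=4 tape=_1_1_[1]11__   (q0,1)→(q3,1,+1)
state=q3 head=5 tape=_1_1_1[1]1__   (q3,1)→(q0,0,-1)
state=q0 head=4 tape=_1_1_[1]01__   (q0,1)→(q3,1,+1)
state=q3 head=5 tape=_1_1_1[0]1__   (q3,0)→(q2,_,-1)
state=q2 head=4 tape=_1_1_[1]_1__   (q2,1)→(q1,1,-1)
state=q1 head=3 tape=_1_1[_]1_1__   (q1,_)→(q0,_,+1)
state=q0 head=4 tape=_1_1_[1]_1__   (q0,1)→(q3,1,+1)
state=q3 head=5 tape=_1_1_1[_]1__   (q3,_)→(q2,0,+1)
state=q2 head=6 tape=_1_1_10[1]__   (q2,1)→(q1,1,-1)
state=q1 head=5 tape=_1_1_1[0]1__   (q1,0)→(q0,_,+1)
state=q0 head=6 tape=_1_1_1_[1]__   (q0,1)→(q3,1,+1)
state=q3 head=7 tape=_1_1_1_1[_]_   (q3,_)→(q2,0,+1)
state=q2 head=8 tape=_1_1_1_10[_]
The non-blank tape span at halt is 1_1_1_10.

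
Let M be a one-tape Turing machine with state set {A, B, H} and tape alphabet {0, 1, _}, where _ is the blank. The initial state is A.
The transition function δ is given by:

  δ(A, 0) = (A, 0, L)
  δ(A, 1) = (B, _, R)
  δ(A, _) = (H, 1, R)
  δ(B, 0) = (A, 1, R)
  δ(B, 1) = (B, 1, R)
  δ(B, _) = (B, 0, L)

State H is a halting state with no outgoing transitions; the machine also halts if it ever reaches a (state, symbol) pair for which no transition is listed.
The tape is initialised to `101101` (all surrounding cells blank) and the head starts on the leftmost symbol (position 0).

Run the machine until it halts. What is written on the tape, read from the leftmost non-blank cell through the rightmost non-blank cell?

state=A head=0 tape=[1]01101___   (A,1)→(B,_,R)
state=B head=1 tape=_[0]1101___   (B,0)→(A,1,R)
state=A head=2 tape=_1[1]101___   (A,1)→(B,_,R)
state=B head=3 tape=_1_[1]01___   (B,1)→(B,1,R)
state=B head=4 tape=_1_1[0]1___   (B,0)→(A,1,R)
state=A head=5 tape=_1_11[1]___   (A,1)→(B,_,R)
state=B head=6 tape=_1_11_[_]__   (B,_)→(B,0,L)
state=B head=5 tape=_1_11[_]0__   (B,_)→(B,0,L)
state=B head=4 tape=_1_1[1]00__   (B,1)→(B,1,R)
state=B head=5 tape=_1_11[0]0__   (B,0)→(A,1,R)
state=A head=6 tape=_1_111[0]__   (A,0)→(A,0,L)
state=A head=5 tape=_1_11[1]0__   (A,1)→(B,_,R)
state=B head=6 tape=_1_11_[0]__   (B,0)→(A,1,R)
state=A head=7 tape=_1_11_1[_]_   (A,_)→(H,1,R)
state=H head=8 tape=_1_11_11[_]
The non-blank tape span at halt is 1_11_11.

1_11_11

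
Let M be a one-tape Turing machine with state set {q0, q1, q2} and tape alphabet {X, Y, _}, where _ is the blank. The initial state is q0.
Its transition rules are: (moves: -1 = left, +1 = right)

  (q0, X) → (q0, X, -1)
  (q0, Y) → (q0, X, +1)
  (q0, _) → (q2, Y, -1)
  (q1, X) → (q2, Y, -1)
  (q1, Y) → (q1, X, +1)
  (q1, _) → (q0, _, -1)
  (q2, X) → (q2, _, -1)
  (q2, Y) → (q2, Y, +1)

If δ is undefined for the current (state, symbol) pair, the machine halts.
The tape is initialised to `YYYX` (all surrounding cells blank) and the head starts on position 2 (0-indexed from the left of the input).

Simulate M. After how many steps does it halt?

q0 | __YY[Y]X   read Y → write X, move +1, go to q0
q0 | __YYX[X]   read X → write X, move -1, go to q0
q0 | __YY[X]X   read X → write X, move -1, go to q0
q0 | __Y[Y]XX   read Y → write X, move +1, go to q0
q0 | __YX[X]X   read X → write X, move -1, go to q0
q0 | __Y[X]XX   read X → write X, move -1, go to q0
q0 | __[Y]XXX   read Y → write X, move +1, go to q0
q0 | __X[X]XX   read X → write X, move -1, go to q0
q0 | __[X]XXX   read X → write X, move -1, go to q0
q0 | _[_]XXXX   read _ → write Y, move -1, go to q2
q2 | [_]YXXXX
M halts after 10 transitions.

10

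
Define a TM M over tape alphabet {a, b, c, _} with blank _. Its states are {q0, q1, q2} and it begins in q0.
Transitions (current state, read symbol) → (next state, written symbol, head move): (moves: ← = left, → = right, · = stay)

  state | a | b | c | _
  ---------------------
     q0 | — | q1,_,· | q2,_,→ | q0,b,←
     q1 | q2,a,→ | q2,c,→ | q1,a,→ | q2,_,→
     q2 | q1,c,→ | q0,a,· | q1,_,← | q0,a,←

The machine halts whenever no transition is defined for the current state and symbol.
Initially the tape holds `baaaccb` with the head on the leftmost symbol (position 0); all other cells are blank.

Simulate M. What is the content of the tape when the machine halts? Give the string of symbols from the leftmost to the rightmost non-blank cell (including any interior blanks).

state=q0 head=0 tape=[b]aaaccb___   (q0,b)→(q1,_,·)
state=q1 head=0 tape=[_]aaaccb___   (q1,_)→(q2,_,→)
state=q2 head=1 tape=_[a]aaccb___   (q2,a)→(q1,c,→)
state=q1 head=2 tape=_c[a]accb___   (q1,a)→(q2,a,→)
state=q2 head=3 tape=_ca[a]ccb___   (q2,a)→(q1,c,→)
state=q1 head=4 tape=_cac[c]cb___   (q1,c)→(q1,a,→)
state=q1 head=5 tape=_caca[c]b___   (q1,c)→(q1,a,→)
state=q1 head=6 tape=_cacaa[b]___   (q1,b)→(q2,c,→)
state=q2 head=7 tape=_cacaac[_]__   (q2,_)→(q0,a,←)
state=q0 head=6 tape=_cacaa[c]a__   (q0,c)→(q2,_,→)
state=q2 head=7 tape=_cacaa_[a]__   (q2,a)→(q1,c,→)
state=q1 head=8 tape=_cacaa_c[_]_   (q1,_)→(q2,_,→)
state=q2 head=9 tape=_cacaa_c_[_]   (q2,_)→(q0,a,←)
state=q0 head=8 tape=_cacaa_c[_]a   (q0,_)→(q0,b,←)
state=q0 head=7 tape=_cacaa_[c]ba   (q0,c)→(q2,_,→)
state=q2 head=8 tape=_cacaa__[b]a   (q2,b)→(q0,a,·)
state=q0 head=8 tape=_cacaa__[a]a
The non-blank tape span at halt is cacaa__aa.

cacaa__aa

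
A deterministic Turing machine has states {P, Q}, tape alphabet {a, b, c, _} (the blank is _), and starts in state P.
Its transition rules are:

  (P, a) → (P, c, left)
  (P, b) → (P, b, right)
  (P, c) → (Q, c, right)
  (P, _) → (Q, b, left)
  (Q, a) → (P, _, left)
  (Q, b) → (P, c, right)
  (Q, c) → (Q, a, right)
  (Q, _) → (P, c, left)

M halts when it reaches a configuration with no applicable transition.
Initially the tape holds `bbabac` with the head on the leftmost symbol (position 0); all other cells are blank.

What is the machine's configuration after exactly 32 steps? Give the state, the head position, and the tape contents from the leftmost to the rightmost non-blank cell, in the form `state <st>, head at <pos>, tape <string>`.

state Q, head at 4, tape bbccccccc

P | [b]babac___   read b → write b, move right, go to P
P | b[b]abac___   read b → write b, move right, go to P
P | bb[a]bac___   read a → write c, move left, go to P
P | b[b]cbac___   read b → write b, move right, go to P
P | bb[c]bac___   read c → write c, move right, go to Q
Q | bbc[b]ac___   read b → write c, move right, go to P
P | bbcc[a]c___   read a → write c, move left, go to P
P | bbc[c]cc___   read c → write c, move right, go to Q
Q | bbcc[c]c___   read c → write a, move right, go to Q
Q | bbcca[c]___   read c → write a, move right, go to Q
Q | bbccaa[_]__   read _ → write c, move left, go to P
P | bbcca[a]c__   read a → write c, move left, go to P
P | bbcc[a]cc__   read a → write c, move left, go to P
P | bbc[c]ccc__   read c → write c, move right, go to Q
Q | bbcc[c]cc__   read c → write a, move right, go to Q
Q | bbcca[c]c__   read c → write a, move right, go to Q
Q | bbccaa[c]__   read c → write a, move right, go to Q
Q | bbccaaa[_]_   read _ → write c, move left, go to P
P | bbccaa[a]c_   read a → write c, move left, go to P
P | bbcca[a]cc_   read a → write c, move left, go to P
P | bbcc[a]ccc_   read a → write c, move left, go to P
P | bbc[c]cccc_   read c → write c, move right, go to Q
Q | bbcc[c]ccc_   read c → write a, move right, go to Q
Q | bbcca[c]cc_   read c → write a, move right, go to Q
Q | bbccaa[c]c_   read c → write a, move right, go to Q
Q | bbccaaa[c]_   read c → write a, move right, go to Q
Q | bbccaaaa[_]   read _ → write c, move left, go to P
P | bbccaaa[a]c   read a → write c, move left, go to P
P | bbccaa[a]cc   read a → write c, move left, go to P
P | bbcca[a]ccc   read a → write c, move left, go to P
P | bbcc[a]cccc   read a → write c, move left, go to P
P | bbc[c]ccccc   read c → write c, move right, go to Q
Q | bbcc[c]cccc
After 32 steps: state Q, head at 4, tape bbccccccc.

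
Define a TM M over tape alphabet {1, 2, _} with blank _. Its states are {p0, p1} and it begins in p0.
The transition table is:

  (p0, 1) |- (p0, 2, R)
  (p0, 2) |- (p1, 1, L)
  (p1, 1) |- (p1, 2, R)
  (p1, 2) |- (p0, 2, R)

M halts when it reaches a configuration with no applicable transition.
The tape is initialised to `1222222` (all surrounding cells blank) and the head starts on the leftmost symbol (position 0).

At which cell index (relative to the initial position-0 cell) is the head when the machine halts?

7

p0 | [1]222222_   read 1 → write 2, move R, go to p0
p0 | 2[2]22222_   read 2 → write 1, move L, go to p1
p1 | [2]122222_   read 2 → write 2, move R, go to p0
p0 | 2[1]22222_   read 1 → write 2, move R, go to p0
p0 | 22[2]2222_   read 2 → write 1, move L, go to p1
p1 | 2[2]12222_   read 2 → write 2, move R, go to p0
p0 | 22[1]2222_   read 1 → write 2, move R, go to p0
p0 | 222[2]222_   read 2 → write 1, move L, go to p1
p1 | 22[2]1222_   read 2 → write 2, move R, go to p0
p0 | 222[1]222_   read 1 → write 2, move R, go to p0
p0 | 2222[2]22_   read 2 → write 1, move L, go to p1
p1 | 222[2]122_   read 2 → write 2, move R, go to p0
p0 | 2222[1]22_   read 1 → write 2, move R, go to p0
p0 | 22222[2]2_   read 2 → write 1, move L, go to p1
p1 | 2222[2]12_   read 2 → write 2, move R, go to p0
p0 | 22222[1]2_   read 1 → write 2, move R, go to p0
p0 | 222222[2]_   read 2 → write 1, move L, go to p1
p1 | 22222[2]1_   read 2 → write 2, move R, go to p0
p0 | 222222[1]_   read 1 → write 2, move R, go to p0
p0 | 2222222[_]
At halt the head is at cell 7.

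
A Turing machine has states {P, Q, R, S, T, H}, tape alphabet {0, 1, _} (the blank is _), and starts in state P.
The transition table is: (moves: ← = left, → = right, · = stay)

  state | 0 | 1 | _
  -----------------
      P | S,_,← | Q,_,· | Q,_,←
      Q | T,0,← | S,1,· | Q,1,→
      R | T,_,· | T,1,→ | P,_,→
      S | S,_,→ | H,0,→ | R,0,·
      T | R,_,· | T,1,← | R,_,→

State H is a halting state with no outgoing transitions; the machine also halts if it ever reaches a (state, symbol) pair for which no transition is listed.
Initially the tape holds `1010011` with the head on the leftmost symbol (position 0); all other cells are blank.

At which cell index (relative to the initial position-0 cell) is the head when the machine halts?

7

P | _[1]010011_   read 1 → write _, move ·, go to Q
Q | _[_]010011_   read _ → write 1, move →, go to Q
Q | _1[0]10011_   read 0 → write 0, move ←, go to T
T | _[1]010011_   read 1 → write 1, move ←, go to T
T | [_]1010011_   read _ → write _, move →, go to R
R | _[1]010011_   read 1 → write 1, move →, go to T
T | _1[0]10011_   read 0 → write _, move ·, go to R
R | _1[_]10011_   read _ → write _, move →, go to P
P | _1_[1]0011_   read 1 → write _, move ·, go to Q
Q | _1_[_]0011_   read _ → write 1, move →, go to Q
Q | _1_1[0]011_   read 0 → write 0, move ←, go to T
T | _1_[1]0011_   read 1 → write 1, move ←, go to T
T | _1[_]10011_   read _ → write _, move →, go to R
R | _1_[1]0011_   read 1 → write 1, move →, go to T
T | _1_1[0]011_   read 0 → write _, move ·, go to R
R | _1_1[_]011_   read _ → write _, move →, go to P
P | _1_1_[0]11_   read 0 → write _, move ←, go to S
S | _1_1[_]_11_   read _ → write 0, move ·, go to R
R | _1_1[0]_11_   read 0 → write _, move ·, go to T
T | _1_1[_]_11_   read _ → write _, move →, go to R
R | _1_1_[_]11_   read _ → write _, move →, go to P
P | _1_1__[1]1_   read 1 → write _, move ·, go to Q
Q | _1_1__[_]1_   read _ → write 1, move →, go to Q
Q | _1_1__1[1]_   read 1 → write 1, move ·, go to S
S | _1_1__1[1]_   read 1 → write 0, move →, go to H
H | _1_1__10[_]
At halt the head is at cell 7.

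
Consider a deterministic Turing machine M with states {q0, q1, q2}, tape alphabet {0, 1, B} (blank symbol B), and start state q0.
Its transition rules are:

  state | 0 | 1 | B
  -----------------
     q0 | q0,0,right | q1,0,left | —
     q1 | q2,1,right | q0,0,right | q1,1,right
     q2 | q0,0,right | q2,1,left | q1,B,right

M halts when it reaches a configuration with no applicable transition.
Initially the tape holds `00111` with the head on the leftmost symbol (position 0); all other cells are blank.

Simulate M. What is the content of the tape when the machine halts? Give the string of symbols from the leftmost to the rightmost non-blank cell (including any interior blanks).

q0 | [0]0111B   read 0 → write 0, move right, go to q0
q0 | 0[0]111B   read 0 → write 0, move right, go to q0
q0 | 00[1]11B   read 1 → write 0, move left, go to q1
q1 | 0[0]011B   read 0 → write 1, move right, go to q2
q2 | 01[0]11B   read 0 → write 0, move right, go to q0
q0 | 010[1]1B   read 1 → write 0, move left, go to q1
q1 | 01[0]01B   read 0 → write 1, move right, go to q2
q2 | 011[0]1B   read 0 → write 0, move right, go to q0
q0 | 0110[1]B   read 1 → write 0, move left, go to q1
q1 | 011[0]0B   read 0 → write 1, move right, go to q2
q2 | 0111[0]B   read 0 → write 0, move right, go to q0
q0 | 01110[B]
The non-blank tape span at halt is 01110.

01110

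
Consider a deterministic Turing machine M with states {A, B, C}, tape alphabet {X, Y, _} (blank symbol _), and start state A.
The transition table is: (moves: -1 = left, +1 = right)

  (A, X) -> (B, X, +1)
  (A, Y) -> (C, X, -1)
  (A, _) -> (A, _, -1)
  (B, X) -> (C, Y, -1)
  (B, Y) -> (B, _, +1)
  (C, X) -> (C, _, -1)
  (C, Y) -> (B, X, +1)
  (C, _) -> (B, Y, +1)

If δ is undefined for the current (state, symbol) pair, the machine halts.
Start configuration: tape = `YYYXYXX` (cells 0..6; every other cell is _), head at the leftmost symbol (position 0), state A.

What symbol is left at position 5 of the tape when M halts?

Y

state=A head=0 tape=_[Y]YYXYXX_   (A,Y)→(C,X,-1)
state=C head=-1 tape=[_]XYYXYXX_   (C,_)→(B,Y,+1)
state=B head=0 tape=Y[X]YYXYXX_   (B,X)→(C,Y,-1)
state=C head=-1 tape=[Y]YYYXYXX_   (C,Y)→(B,X,+1)
state=B head=0 tape=X[Y]YYXYXX_   (B,Y)→(B,_,+1)
state=B head=1 tape=X_[Y]YXYXX_   (B,Y)→(B,_,+1)
state=B head=2 tape=X__[Y]XYXX_   (B,Y)→(B,_,+1)
state=B head=3 tape=X___[X]YXX_   (B,X)→(C,Y,-1)
state=C head=2 tape=X__[_]YYXX_   (C,_)→(B,Y,+1)
state=B head=3 tape=X__Y[Y]YXX_   (B,Y)→(B,_,+1)
state=B head=4 tape=X__Y_[Y]XX_   (B,Y)→(B,_,+1)
state=B head=5 tape=X__Y__[X]X_   (B,X)→(C,Y,-1)
state=C head=4 tape=X__Y_[_]YX_   (C,_)→(B,Y,+1)
state=B head=5 tape=X__Y_Y[Y]X_   (B,Y)→(B,_,+1)
state=B head=6 tape=X__Y_Y_[X]_   (B,X)→(C,Y,-1)
state=C head=5 tape=X__Y_Y[_]Y_   (C,_)→(B,Y,+1)
state=B head=6 tape=X__Y_YY[Y]_   (B,Y)→(B,_,+1)
state=B head=7 tape=X__Y_YY_[_]
Cell 5 holds Y when M halts.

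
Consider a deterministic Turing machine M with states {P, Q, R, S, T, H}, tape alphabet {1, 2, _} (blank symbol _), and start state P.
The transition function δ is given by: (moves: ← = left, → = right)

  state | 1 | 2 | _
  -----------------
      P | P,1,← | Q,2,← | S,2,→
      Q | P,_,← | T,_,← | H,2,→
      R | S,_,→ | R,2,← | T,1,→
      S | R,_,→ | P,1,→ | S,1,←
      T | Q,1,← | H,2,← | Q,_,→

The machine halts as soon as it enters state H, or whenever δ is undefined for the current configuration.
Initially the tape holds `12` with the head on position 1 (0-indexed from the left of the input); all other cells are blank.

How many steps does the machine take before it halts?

P | __1[2]______   read 2 → write 2, move ←, go to Q
Q | __[1]2______   read 1 → write _, move ←, go to P
P | _[_]_2______   read _ → write 2, move →, go to S
S | _2[_]2______   read _ → write 1, move ←, go to S
S | _[2]12______   read 2 → write 1, move →, go to P
P | _1[1]2______   read 1 → write 1, move ←, go to P
P | _[1]12______   read 1 → write 1, move ←, go to P
P | [_]112______   read _ → write 2, move →, go to S
S | 2[1]12______   read 1 → write _, move →, go to R
R | 2_[1]2______   read 1 → write _, move →, go to S
S | 2__[2]______   read 2 → write 1, move →, go to P
P | 2__1[_]_____   read _ → write 2, move →, go to S
S | 2__12[_]____   read _ → write 1, move ←, go to S
S | 2__1[2]1____   read 2 → write 1, move →, go to P
P | 2__11[1]____   read 1 → write 1, move ←, go to P
P | 2__1[1]1____   read 1 → write 1, move ←, go to P
P | 2__[1]11____   read 1 → write 1, move ←, go to P
P | 2_[_]111____   read _ → write 2, move →, go to S
S | 2_2[1]11____   read 1 → write _, move →, go to R
R | 2_2_[1]1____   read 1 → write _, move →, go to S
S | 2_2__[1]____   read 1 → write _, move →, go to R
R | 2_2___[_]___   read _ → write 1, move →, go to T
T | 2_2___1[_]__   read _ → write _, move →, go to Q
Q | 2_2___1_[_]_   read _ → write 2, move →, go to H
H | 2_2___1_2[_]
M halts after 24 transitions.

24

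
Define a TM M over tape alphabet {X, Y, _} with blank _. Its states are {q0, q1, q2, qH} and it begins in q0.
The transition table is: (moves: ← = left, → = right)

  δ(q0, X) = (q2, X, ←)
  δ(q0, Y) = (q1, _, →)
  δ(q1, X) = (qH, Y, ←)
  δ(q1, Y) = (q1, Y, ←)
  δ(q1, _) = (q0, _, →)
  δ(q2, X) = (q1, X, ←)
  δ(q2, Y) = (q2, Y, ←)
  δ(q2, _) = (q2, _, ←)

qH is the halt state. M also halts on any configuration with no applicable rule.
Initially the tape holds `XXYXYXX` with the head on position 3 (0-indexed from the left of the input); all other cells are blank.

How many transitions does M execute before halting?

4

state=q0 head=3 tape=_XXY[X]YXX   (q0,X)→(q2,X,←)
state=q2 head=2 tape=_XX[Y]XYXX   (q2,Y)→(q2,Y,←)
state=q2 head=1 tape=_X[X]YXYXX   (q2,X)→(q1,X,←)
state=q1 head=0 tape=_[X]XYXYXX   (q1,X)→(qH,Y,←)
state=qH head=-1 tape=[_]YXYXYXX
M halts after 4 transitions.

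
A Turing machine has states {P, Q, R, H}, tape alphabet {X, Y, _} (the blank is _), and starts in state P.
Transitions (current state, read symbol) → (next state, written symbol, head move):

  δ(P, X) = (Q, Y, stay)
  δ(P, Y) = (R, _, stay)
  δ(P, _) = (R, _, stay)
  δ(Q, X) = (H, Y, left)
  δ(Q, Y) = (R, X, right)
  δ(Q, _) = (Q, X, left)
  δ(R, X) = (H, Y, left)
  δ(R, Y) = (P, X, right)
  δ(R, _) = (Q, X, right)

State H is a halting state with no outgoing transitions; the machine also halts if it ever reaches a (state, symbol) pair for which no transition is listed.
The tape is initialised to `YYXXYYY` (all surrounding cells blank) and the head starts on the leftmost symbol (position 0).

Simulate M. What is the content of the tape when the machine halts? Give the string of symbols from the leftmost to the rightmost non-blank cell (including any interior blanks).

state=P head=0 tape=[Y]YXXYYY   (P,Y)→(R,_,stay)
state=R head=0 tape=[_]YXXYYY   (R,_)→(Q,X,right)
state=Q head=1 tape=X[Y]XXYYY   (Q,Y)→(R,X,right)
state=R head=2 tape=XX[X]XYYY   (R,X)→(H,Y,left)
state=H head=1 tape=X[X]YXYYY
The non-blank tape span at halt is XXYXYYY.

XXYXYYY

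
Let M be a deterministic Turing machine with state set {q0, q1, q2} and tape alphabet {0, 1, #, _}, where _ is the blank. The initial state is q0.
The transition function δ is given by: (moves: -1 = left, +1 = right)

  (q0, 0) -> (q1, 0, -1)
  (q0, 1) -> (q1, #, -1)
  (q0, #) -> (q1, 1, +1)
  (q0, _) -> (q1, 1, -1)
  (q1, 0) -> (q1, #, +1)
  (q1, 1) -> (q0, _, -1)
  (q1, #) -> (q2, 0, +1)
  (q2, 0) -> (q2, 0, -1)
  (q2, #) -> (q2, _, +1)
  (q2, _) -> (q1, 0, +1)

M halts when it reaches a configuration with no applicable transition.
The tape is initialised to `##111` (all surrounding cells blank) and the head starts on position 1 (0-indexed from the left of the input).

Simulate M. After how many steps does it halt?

8

q0 | #[#]111   read # → write 1, move +1, go to q1
q1 | #1[1]11   read 1 → write _, move -1, go to q0
q0 | #[1]_11   read 1 → write #, move -1, go to q1
q1 | [#]#_11   read # → write 0, move +1, go to q2
q2 | 0[#]_11   read # → write _, move +1, go to q2
q2 | 0_[_]11   read _ → write 0, move +1, go to q1
q1 | 0_0[1]1   read 1 → write _, move -1, go to q0
q0 | 0_[0]_1   read 0 → write 0, move -1, go to q1
q1 | 0[_]0_1
M halts after 8 transitions.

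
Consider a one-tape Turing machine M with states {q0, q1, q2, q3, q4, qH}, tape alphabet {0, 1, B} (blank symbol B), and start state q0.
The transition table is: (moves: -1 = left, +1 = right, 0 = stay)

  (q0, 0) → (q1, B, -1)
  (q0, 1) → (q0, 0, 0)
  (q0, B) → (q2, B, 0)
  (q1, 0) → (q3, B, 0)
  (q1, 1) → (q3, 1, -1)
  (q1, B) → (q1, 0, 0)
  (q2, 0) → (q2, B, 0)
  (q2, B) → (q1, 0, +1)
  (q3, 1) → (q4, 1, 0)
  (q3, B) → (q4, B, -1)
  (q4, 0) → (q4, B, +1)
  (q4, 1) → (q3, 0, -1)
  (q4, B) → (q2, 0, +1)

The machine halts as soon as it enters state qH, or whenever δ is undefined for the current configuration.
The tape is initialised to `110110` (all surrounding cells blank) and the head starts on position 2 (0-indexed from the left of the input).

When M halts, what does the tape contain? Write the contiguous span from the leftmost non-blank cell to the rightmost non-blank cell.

0B01B110

state=q0 head=2 tape=BB11[0]110   (q0,0)→(q1,B,-1)
state=q1 head=1 tape=BB1[1]B110   (q1,1)→(q3,1,-1)
state=q3 head=0 tape=BB[1]1B110   (q3,1)→(q4,1,0)
state=q4 head=0 tape=BB[1]1B110   (q4,1)→(q3,0,-1)
state=q3 head=-1 tape=B[B]01B110   (q3,B)→(q4,B,-1)
state=q4 head=-2 tape=[B]B01B110   (q4,B)→(q2,0,+1)
state=q2 head=-1 tape=0[B]01B110   (q2,B)→(q1,0,+1)
state=q1 head=0 tape=00[0]1B110   (q1,0)→(q3,B,0)
state=q3 head=0 tape=00[B]1B110   (q3,B)→(q4,B,-1)
state=q4 head=-1 tape=0[0]B1B110   (q4,0)→(q4,B,+1)
state=q4 head=0 tape=0B[B]1B110   (q4,B)→(q2,0,+1)
state=q2 head=1 tape=0B0[1]B110
The non-blank tape span at halt is 0B01B110.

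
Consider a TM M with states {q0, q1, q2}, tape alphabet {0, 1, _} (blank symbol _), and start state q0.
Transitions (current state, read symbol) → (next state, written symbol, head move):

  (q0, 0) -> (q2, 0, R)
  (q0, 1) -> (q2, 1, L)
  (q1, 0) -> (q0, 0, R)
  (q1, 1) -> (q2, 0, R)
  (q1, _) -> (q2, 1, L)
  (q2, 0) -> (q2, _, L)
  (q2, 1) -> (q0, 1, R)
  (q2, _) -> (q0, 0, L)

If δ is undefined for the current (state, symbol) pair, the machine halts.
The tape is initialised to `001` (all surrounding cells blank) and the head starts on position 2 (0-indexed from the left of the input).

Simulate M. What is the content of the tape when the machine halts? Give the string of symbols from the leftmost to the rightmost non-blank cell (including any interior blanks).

0__1

state=q0 head=2 tape=__00[1]   (q0,1)→(q2,1,L)
state=q2 head=1 tape=__0[0]1   (q2,0)→(q2,_,L)
state=q2 head=0 tape=__[0]_1   (q2,0)→(q2,_,L)
state=q2 head=-1 tape=_[_]__1   (q2,_)→(q0,0,L)
state=q0 head=-2 tape=[_]0__1
The non-blank tape span at halt is 0__1.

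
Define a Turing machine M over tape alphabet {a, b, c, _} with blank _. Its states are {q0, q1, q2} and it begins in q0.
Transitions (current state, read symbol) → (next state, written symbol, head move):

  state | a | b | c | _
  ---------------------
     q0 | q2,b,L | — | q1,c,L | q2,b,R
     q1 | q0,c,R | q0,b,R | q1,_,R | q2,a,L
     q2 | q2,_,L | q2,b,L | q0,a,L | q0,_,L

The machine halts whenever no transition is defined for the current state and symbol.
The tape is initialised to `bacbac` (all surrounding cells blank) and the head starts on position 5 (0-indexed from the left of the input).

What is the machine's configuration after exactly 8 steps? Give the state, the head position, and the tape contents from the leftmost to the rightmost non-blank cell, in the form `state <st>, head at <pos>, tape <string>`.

q0 | bacba[c]_   read c → write c, move L, go to q1
q1 | bacb[a]c_   read a → write c, move R, go to q0
q0 | bacbc[c]_   read c → write c, move L, go to q1
q1 | bacb[c]c_   read c → write _, move R, go to q1
q1 | bacb_[c]_   read c → write _, move R, go to q1
q1 | bacb__[_]   read _ → write a, move L, go to q2
q2 | bacb_[_]a   read _ → write _, move L, go to q0
q0 | bacb[_]_a   read _ → write b, move R, go to q2
q2 | bacbb[_]a
After 8 steps: state q2, head at 5, tape bacbb_a.

state q2, head at 5, tape bacbb_a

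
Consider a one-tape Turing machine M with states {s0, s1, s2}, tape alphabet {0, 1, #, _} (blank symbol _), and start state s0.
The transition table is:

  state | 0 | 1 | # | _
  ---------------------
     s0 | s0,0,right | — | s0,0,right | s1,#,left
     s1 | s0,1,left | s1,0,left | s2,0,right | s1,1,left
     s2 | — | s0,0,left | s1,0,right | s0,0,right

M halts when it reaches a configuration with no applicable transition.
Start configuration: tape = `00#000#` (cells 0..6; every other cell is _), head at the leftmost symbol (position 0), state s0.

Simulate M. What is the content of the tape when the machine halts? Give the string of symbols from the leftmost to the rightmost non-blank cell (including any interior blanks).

0000001#

state=s0 head=0 tape=[0]0#000#_   (s0,0)→(s0,0,right)
state=s0 head=1 tape=0[0]#000#_   (s0,0)→(s0,0,right)
state=s0 head=2 tape=00[#]000#_   (s0,#)→(s0,0,right)
state=s0 head=3 tape=000[0]00#_   (s0,0)→(s0,0,right)
state=s0 head=4 tape=0000[0]0#_   (s0,0)→(s0,0,right)
state=s0 head=5 tape=00000[0]#_   (s0,0)→(s0,0,right)
state=s0 head=6 tape=000000[#]_   (s0,#)→(s0,0,right)
state=s0 head=7 tape=0000000[_]   (s0,_)→(s1,#,left)
state=s1 head=6 tape=000000[0]#   (s1,0)→(s0,1,left)
state=s0 head=5 tape=00000[0]1#   (s0,0)→(s0,0,right)
state=s0 head=6 tape=000000[1]#
The non-blank tape span at halt is 0000001#.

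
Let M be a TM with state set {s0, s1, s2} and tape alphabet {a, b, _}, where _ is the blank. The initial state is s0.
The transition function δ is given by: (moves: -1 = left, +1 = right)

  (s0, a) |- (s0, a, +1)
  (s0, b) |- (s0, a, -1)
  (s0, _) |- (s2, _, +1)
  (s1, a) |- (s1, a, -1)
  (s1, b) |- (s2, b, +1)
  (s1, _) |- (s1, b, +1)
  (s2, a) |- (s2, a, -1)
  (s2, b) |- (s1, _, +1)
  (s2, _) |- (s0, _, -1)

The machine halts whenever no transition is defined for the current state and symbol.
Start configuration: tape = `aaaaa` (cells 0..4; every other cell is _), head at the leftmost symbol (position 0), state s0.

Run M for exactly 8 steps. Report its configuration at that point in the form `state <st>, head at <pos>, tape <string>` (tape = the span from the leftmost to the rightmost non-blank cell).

s0 | [a]aaaa__   read a → write a, move +1, go to s0
s0 | a[a]aaa__   read a → write a, move +1, go to s0
s0 | aa[a]aa__   read a → write a, move +1, go to s0
s0 | aaa[a]a__   read a → write a, move +1, go to s0
s0 | aaaa[a]__   read a → write a, move +1, go to s0
s0 | aaaaa[_]_   read _ → write _, move +1, go to s2
s2 | aaaaa_[_]   read _ → write _, move -1, go to s0
s0 | aaaaa[_]_   read _ → write _, move +1, go to s2
s2 | aaaaa_[_]
After 8 steps: state s2, head at 6, tape aaaaa.

state s2, head at 6, tape aaaaa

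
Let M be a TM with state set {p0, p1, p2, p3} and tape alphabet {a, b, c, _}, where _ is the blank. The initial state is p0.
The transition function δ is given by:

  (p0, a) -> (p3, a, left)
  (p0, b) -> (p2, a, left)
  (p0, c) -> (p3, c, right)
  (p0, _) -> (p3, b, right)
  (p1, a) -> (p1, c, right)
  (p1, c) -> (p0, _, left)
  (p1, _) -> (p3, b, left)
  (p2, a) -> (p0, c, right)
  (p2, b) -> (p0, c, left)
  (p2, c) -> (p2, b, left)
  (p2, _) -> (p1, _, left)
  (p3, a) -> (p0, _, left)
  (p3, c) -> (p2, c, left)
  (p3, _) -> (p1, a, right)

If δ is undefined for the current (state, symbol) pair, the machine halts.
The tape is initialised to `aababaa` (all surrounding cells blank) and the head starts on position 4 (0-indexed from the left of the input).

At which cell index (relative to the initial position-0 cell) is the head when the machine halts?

3

state=p0 head=4 tape=_aaba[b]aa   (p0,b)→(p2,a,left)
state=p2 head=3 tape=_aab[a]aaa   (p2,a)→(p0,c,right)
state=p0 head=4 tape=_aabc[a]aa   (p0,a)→(p3,a,left)
state=p3 head=3 tape=_aab[c]aaa   (p3,c)→(p2,c,left)
state=p2 head=2 tape=_aa[b]caaa   (p2,b)→(p0,c,left)
state=p0 head=1 tape=_a[a]ccaaa   (p0,a)→(p3,a,left)
state=p3 head=0 tape=_[a]accaaa   (p3,a)→(p0,_,left)
state=p0 head=-1 tape=[_]_accaaa   (p0,_)→(p3,b,right)
state=p3 head=0 tape=b[_]accaaa   (p3,_)→(p1,a,right)
state=p1 head=1 tape=ba[a]ccaaa   (p1,a)→(p1,c,right)
state=p1 head=2 tape=bac[c]caaa   (p1,c)→(p0,_,left)
state=p0 head=1 tape=ba[c]_caaa   (p0,c)→(p3,c,right)
state=p3 head=2 tape=bac[_]caaa   (p3,_)→(p1,a,right)
state=p1 head=3 tape=baca[c]aaa   (p1,c)→(p0,_,left)
state=p0 head=2 tape=bac[a]_aaa   (p0,a)→(p3,a,left)
state=p3 head=1 tape=ba[c]a_aaa   (p3,c)→(p2,c,left)
state=p2 head=0 tape=b[a]ca_aaa   (p2,a)→(p0,c,right)
state=p0 head=1 tape=bc[c]a_aaa   (p0,c)→(p3,c,right)
state=p3 head=2 tape=bcc[a]_aaa   (p3,a)→(p0,_,left)
state=p0 head=1 tape=bc[c]__aaa   (p0,c)→(p3,c,right)
state=p3 head=2 tape=bcc[_]_aaa   (p3,_)→(p1,a,right)
state=p1 head=3 tape=bcca[_]aaa   (p1,_)→(p3,b,left)
state=p3 head=2 tape=bcc[a]baaa   (p3,a)→(p0,_,left)
state=p0 head=1 tape=bc[c]_baaa   (p0,c)→(p3,c,right)
state=p3 head=2 tape=bcc[_]baaa   (p3,_)→(p1,a,right)
state=p1 head=3 tape=bcca[b]aaa
At halt the head is at cell 3.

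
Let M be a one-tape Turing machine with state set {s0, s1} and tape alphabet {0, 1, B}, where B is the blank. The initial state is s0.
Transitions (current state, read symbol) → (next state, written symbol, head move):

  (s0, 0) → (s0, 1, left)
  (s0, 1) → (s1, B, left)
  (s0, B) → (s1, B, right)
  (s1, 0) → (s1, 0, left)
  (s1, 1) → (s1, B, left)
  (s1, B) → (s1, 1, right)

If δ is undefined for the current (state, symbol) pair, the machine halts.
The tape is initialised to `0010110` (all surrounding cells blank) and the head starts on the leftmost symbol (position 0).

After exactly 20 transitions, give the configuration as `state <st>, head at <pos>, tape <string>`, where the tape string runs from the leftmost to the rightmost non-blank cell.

state s1, head at 0, tape 1111010110

state=s0 head=0 tape=BBB[0]010110   (s0,0)→(s0,1,left)
state=s0 head=-1 tape=BB[B]1010110   (s0,B)→(s1,B,right)
state=s1 head=0 tape=BBB[1]010110   (s1,1)→(s1,B,left)
state=s1 head=-1 tape=BB[B]B010110   (s1,B)→(s1,1,right)
state=s1 head=0 tape=BB1[B]010110   (s1,B)→(s1,1,right)
state=s1 head=1 tape=BB11[0]10110   (s1,0)→(s1,0,left)
state=s1 head=0 tape=BB1[1]010110   (s1,1)→(s1,B,left)
state=s1 head=-1 tape=BB[1]B010110   (s1,1)→(s1,B,left)
state=s1 head=-2 tape=B[B]BB010110   (s1,B)→(s1,1,right)
state=s1 head=-1 tape=B1[B]B010110   (s1,B)→(s1,1,right)
state=s1 head=0 tape=B11[B]010110   (s1,B)→(s1,1,right)
state=s1 head=1 tape=B111[0]10110   (s1,0)→(s1,0,left)
state=s1 head=0 tape=B11[1]010110   (s1,1)→(s1,B,left)
state=s1 head=-1 tape=B1[1]B010110   (s1,1)→(s1,B,left)
state=s1 head=-2 tape=B[1]BB010110   (s1,1)→(s1,B,left)
state=s1 head=-3 tape=[B]BBB010110   (s1,B)→(s1,1,right)
state=s1 head=-2 tape=1[B]BB010110   (s1,B)→(s1,1,right)
state=s1 head=-1 tape=11[B]B010110   (s1,B)→(s1,1,right)
state=s1 head=0 tape=111[B]010110   (s1,B)→(s1,1,right)
state=s1 head=1 tape=1111[0]10110   (s1,0)→(s1,0,left)
state=s1 head=0 tape=111[1]010110
After 20 steps: state s1, head at 0, tape 1111010110.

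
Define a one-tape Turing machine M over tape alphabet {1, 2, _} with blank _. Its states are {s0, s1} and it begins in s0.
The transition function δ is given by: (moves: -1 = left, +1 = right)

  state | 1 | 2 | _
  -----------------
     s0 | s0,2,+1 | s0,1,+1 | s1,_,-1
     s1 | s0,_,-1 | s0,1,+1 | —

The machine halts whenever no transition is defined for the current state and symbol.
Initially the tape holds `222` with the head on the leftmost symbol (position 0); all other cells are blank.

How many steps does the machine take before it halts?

state=s0 head=0 tape=__[2]22_   (s0,2)→(s0,1,+1)
state=s0 head=1 tape=__1[2]2_   (s0,2)→(s0,1,+1)
state=s0 head=2 tape=__11[2]_   (s0,2)→(s0,1,+1)
state=s0 head=3 tape=__111[_]   (s0,_)→(s1,_,-1)
state=s1 head=2 tape=__11[1]_   (s1,1)→(s0,_,-1)
state=s0 head=1 tape=__1[1]__   (s0,1)→(s0,2,+1)
state=s0 head=2 tape=__12[_]_   (s0,_)→(s1,_,-1)
state=s1 head=1 tape=__1[2]__   (s1,2)→(s0,1,+1)
state=s0 head=2 tape=__11[_]_   (s0,_)→(s1,_,-1)
state=s1 head=1 tape=__1[1]__   (s1,1)→(s0,_,-1)
state=s0 head=0 tape=__[1]___   (s0,1)→(s0,2,+1)
state=s0 head=1 tape=__2[_]__   (s0,_)→(s1,_,-1)
state=s1 head=0 tape=__[2]___   (s1,2)→(s0,1,+1)
state=s0 head=1 tape=__1[_]__   (s0,_)→(s1,_,-1)
state=s1 head=0 tape=__[1]___   (s1,1)→(s0,_,-1)
state=s0 head=-1 tape=_[_]____   (s0,_)→(s1,_,-1)
state=s1 head=-2 tape=[_]_____
M halts after 16 transitions.

16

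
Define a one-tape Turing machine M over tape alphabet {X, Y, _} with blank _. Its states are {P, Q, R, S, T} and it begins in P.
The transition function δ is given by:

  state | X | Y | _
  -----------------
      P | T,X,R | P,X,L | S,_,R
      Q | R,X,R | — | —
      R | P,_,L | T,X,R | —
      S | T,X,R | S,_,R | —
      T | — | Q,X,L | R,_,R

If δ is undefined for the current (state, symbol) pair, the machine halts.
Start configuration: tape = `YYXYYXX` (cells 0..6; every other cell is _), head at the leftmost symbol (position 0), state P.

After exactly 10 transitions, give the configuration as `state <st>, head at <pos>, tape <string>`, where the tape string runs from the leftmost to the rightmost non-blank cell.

state S, head at 2, tape X__YYXX

P | _[Y]YXYYXX   read Y → write X, move L, go to P
P | [_]XYXYYXX   read _ → write _, move R, go to S
S | _[X]YXYYXX   read X → write X, move R, go to T
T | _X[Y]XYYXX   read Y → write X, move L, go to Q
Q | _[X]XXYYXX   read X → write X, move R, go to R
R | _X[X]XYYXX   read X → write _, move L, go to P
P | _[X]_XYYXX   read X → write X, move R, go to T
T | _X[_]XYYXX   read _ → write _, move R, go to R
R | _X_[X]YYXX   read X → write _, move L, go to P
P | _X[_]_YYXX   read _ → write _, move R, go to S
S | _X_[_]YYXX
After 10 steps: state S, head at 2, tape X__YYXX.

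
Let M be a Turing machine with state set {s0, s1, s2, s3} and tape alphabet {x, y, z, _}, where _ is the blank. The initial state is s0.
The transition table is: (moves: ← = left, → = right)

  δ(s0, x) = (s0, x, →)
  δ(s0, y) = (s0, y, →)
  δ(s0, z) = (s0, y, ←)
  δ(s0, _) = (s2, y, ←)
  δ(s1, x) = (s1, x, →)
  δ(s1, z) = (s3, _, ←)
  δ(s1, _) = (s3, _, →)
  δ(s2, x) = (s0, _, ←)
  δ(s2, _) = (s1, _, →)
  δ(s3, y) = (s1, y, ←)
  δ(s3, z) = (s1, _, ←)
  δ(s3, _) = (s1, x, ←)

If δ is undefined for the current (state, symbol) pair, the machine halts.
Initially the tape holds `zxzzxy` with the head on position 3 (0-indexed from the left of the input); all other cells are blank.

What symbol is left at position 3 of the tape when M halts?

y

state=s0 head=3 tape=zxz[z]xy_   (s0,z)→(s0,y,←)
state=s0 head=2 tape=zx[z]yxy_   (s0,z)→(s0,y,←)
state=s0 head=1 tape=z[x]yyxy_   (s0,x)→(s0,x,→)
state=s0 head=2 tape=zx[y]yxy_   (s0,y)→(s0,y,→)
state=s0 head=3 tape=zxy[y]xy_   (s0,y)→(s0,y,→)
state=s0 head=4 tape=zxyy[x]y_   (s0,x)→(s0,x,→)
state=s0 head=5 tape=zxyyx[y]_   (s0,y)→(s0,y,→)
state=s0 head=6 tape=zxyyxy[_]   (s0,_)→(s2,y,←)
state=s2 head=5 tape=zxyyx[y]y
Cell 3 holds y when M halts.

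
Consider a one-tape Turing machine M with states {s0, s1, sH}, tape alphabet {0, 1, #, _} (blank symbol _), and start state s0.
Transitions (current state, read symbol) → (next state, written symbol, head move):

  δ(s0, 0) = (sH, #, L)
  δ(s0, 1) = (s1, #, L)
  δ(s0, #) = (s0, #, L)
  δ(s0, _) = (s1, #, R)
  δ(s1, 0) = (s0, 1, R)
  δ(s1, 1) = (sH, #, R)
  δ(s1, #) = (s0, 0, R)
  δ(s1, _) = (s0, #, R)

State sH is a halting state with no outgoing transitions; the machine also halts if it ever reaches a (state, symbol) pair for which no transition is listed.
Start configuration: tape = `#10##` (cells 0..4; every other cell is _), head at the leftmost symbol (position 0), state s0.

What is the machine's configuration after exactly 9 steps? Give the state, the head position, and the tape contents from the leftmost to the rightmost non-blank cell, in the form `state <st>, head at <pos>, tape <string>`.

state s0, head at -1, tape 0##0##

s0 | _[#]10##   read # → write #, move L, go to s0
s0 | [_]#10##   read _ → write #, move R, go to s1
s1 | #[#]10##   read # → write 0, move R, go to s0
s0 | #0[1]0##   read 1 → write #, move L, go to s1
s1 | #[0]#0##   read 0 → write 1, move R, go to s0
s0 | #1[#]0##   read # → write #, move L, go to s0
s0 | #[1]#0##   read 1 → write #, move L, go to s1
s1 | [#]##0##   read # → write 0, move R, go to s0
s0 | 0[#]#0##   read # → write #, move L, go to s0
s0 | [0]##0##
After 9 steps: state s0, head at -1, tape 0##0##.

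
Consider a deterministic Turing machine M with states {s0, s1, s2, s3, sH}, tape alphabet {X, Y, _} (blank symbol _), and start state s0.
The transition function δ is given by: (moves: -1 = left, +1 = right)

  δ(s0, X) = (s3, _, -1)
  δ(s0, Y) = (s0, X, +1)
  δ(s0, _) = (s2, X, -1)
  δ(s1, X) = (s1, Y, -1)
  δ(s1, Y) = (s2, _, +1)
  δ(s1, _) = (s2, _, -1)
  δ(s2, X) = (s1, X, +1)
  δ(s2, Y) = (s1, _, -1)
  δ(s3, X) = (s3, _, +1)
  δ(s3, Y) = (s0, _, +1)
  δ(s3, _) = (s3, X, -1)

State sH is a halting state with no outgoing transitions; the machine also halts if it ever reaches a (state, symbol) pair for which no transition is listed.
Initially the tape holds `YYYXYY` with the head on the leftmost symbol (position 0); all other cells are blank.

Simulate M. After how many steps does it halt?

s0 | [Y]YYXYY_   read Y → write X, move +1, go to s0
s0 | X[Y]YXYY_   read Y → write X, move +1, go to s0
s0 | XX[Y]XYY_   read Y → write X, move +1, go to s0
s0 | XXX[X]YY_   read X → write _, move -1, go to s3
s3 | XX[X]_YY_   read X → write _, move +1, go to s3
s3 | XX_[_]YY_   read _ → write X, move -1, go to s3
s3 | XX[_]XYY_   read _ → write X, move -1, go to s3
s3 | X[X]XXYY_   read X → write _, move +1, go to s3
s3 | X_[X]XYY_   read X → write _, move +1, go to s3
s3 | X__[X]YY_   read X → write _, move +1, go to s3
s3 | X___[Y]Y_   read Y → write _, move +1, go to s0
s0 | X____[Y]_   read Y → write X, move +1, go to s0
s0 | X____X[_]   read _ → write X, move -1, go to s2
s2 | X____[X]X   read X → write X, move +1, go to s1
s1 | X____X[X]   read X → write Y, move -1, go to s1
s1 | X____[X]Y   read X → write Y, move -1, go to s1
s1 | X___[_]YY   read _ → write _, move -1, go to s2
s2 | X__[_]_YY
M halts after 17 transitions.

17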